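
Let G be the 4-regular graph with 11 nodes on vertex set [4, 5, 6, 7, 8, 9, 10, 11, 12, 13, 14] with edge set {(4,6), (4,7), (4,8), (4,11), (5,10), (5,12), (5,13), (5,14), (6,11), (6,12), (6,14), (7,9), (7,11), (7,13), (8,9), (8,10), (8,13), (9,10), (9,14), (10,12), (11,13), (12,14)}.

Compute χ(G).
Clique number ω(G) = 3 (lower bound: χ ≥ ω).
The clique on [4, 6, 11] has size 3, forcing χ ≥ 3, and the coloring below uses 3 colors, so χ(G) = 3.
A valid 3-coloring: color 1: [4, 9, 12, 13]; color 2: [5, 6, 7, 8]; color 3: [10, 11, 14].

χ(G) = 3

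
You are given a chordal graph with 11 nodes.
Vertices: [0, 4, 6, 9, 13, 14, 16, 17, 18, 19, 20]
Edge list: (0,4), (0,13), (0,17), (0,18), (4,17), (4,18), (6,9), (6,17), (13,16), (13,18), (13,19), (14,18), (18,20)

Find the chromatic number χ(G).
Clique number ω(G) = 3 (lower bound: χ ≥ ω).
The clique on [0, 4, 17] has size 3, forcing χ ≥ 3, and the coloring below uses 3 colors, so χ(G) = 3.
A valid 3-coloring: color 1: [9, 16, 17, 18, 19]; color 2: [4, 6, 13, 14, 20]; color 3: [0].

χ(G) = 3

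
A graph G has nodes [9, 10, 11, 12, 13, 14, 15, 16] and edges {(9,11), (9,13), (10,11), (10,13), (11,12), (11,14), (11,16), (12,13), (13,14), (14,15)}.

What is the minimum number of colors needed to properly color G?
Clique number ω(G) = 2 (lower bound: χ ≥ ω).
The graph is bipartite (no odd cycle), so 2 colors suffice: χ(G) = 2.
A valid 2-coloring: color 1: [11, 13, 15]; color 2: [9, 10, 12, 14, 16].

χ(G) = 2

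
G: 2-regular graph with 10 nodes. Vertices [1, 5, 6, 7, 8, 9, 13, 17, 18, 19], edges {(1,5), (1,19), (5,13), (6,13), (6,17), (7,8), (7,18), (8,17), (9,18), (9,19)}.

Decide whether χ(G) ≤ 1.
No, G is not 1-colorable

Edge (1,19) forces its endpoints to differ, so 1 color is not enough.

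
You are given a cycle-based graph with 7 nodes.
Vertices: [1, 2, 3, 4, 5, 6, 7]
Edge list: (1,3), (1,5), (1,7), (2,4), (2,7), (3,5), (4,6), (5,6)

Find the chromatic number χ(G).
χ(G) = 3

Clique number ω(G) = 3 (lower bound: χ ≥ ω).
The clique on [1, 3, 5] has size 3, forcing χ ≥ 3, and the coloring below uses 3 colors, so χ(G) = 3.
A valid 3-coloring: color 1: [4, 5, 7]; color 2: [1, 2, 6]; color 3: [3].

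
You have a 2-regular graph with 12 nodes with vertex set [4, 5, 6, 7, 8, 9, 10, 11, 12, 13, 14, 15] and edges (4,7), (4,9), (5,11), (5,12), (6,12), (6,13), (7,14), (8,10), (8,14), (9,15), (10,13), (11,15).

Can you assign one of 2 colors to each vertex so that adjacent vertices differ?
A valid 2-coloring: color 1: [4, 5, 6, 10, 14, 15]; color 2: [7, 8, 9, 11, 12, 13].
(χ(G) = 2 ≤ 2.)

Yes, G is 2-colorable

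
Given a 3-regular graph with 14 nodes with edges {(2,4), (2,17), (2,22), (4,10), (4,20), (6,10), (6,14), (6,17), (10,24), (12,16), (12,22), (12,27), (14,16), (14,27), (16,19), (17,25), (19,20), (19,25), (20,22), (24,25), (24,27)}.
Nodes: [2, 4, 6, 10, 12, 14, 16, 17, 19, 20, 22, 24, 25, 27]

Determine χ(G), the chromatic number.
Clique number ω(G) = 2 (lower bound: χ ≥ ω).
Odd cycle [14, 6, 10, 24, 27] needs 3 colors (χ ≥ 3).
The coloring below uses 3 colors, so χ(G) = 3.
A valid 3-coloring: color 1: [4, 6, 19, 22, 24]; color 2: [2, 10, 12, 14, 20, 25]; color 3: [16, 17, 27].

χ(G) = 3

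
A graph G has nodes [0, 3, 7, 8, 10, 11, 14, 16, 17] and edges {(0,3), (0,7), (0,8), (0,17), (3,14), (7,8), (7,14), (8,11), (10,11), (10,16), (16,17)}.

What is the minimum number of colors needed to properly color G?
χ(G) = 3

Clique number ω(G) = 3 (lower bound: χ ≥ ω).
The clique on [0, 7, 8] has size 3, forcing χ ≥ 3, and the coloring below uses 3 colors, so χ(G) = 3.
A valid 3-coloring: color 1: [0, 11, 14, 16]; color 2: [3, 8, 10, 17]; color 3: [7].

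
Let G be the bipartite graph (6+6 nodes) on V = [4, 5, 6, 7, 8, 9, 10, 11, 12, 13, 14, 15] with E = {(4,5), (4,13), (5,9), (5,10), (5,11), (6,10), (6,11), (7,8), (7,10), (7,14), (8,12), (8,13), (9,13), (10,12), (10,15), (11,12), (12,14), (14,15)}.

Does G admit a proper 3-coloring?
Yes, G is 3-colorable

A valid 3-coloring: color 1: [4, 8, 9, 10, 11, 14]; color 2: [5, 6, 7, 12, 13, 15].
(χ(G) = 2 ≤ 3.)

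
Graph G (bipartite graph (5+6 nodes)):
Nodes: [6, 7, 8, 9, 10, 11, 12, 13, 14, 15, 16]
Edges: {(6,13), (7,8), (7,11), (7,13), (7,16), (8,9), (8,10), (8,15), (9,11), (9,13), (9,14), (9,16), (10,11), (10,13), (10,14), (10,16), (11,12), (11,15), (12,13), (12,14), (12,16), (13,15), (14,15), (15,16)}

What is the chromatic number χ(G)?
Clique number ω(G) = 2 (lower bound: χ ≥ ω).
The graph is bipartite (no odd cycle), so 2 colors suffice: χ(G) = 2.
A valid 2-coloring: color 1: [8, 11, 13, 14, 16]; color 2: [6, 7, 9, 10, 12, 15].

χ(G) = 2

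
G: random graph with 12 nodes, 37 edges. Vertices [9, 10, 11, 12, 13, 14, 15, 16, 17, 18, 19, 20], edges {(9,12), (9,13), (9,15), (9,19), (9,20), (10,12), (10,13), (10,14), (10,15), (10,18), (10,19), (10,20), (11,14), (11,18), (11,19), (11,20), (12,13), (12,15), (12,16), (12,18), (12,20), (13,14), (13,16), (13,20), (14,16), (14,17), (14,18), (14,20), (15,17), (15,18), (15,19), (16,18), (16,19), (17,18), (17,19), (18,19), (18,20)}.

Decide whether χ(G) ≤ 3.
No, G is not 3-colorable

The clique on vertices [9, 12, 13, 20] has size 4 > 3, so it alone needs 4 colors.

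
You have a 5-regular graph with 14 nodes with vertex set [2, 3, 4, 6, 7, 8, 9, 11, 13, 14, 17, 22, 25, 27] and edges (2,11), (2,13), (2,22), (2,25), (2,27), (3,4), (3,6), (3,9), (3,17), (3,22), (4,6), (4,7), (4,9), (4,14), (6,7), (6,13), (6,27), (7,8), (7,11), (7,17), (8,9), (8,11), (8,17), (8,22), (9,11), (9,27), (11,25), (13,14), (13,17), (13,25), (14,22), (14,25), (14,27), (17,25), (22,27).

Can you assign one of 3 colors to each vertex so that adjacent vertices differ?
No, G is not 3-colorable

Suppose a proper 3-coloring c exists. The clique [2, 11, 25] takes 3 distinct colors; by symmetry let c(2) = 1, c(11) = 2, c(25) = 3.
- Vertex 13: neighbors [2, 25] already have colors [1, 3] ⇒ c(13) = 2.
- Vertex 14: neighbors [13, 25] already have colors [2, 3] ⇒ c(14) = 1.
- Vertex 17: neighbors [13, 25] already have colors [2, 3] ⇒ c(17) = 1.
- Vertex 7: neighbors [17, 11] already have colors [1, 2] ⇒ c(7) = 3.
- Vertex 8: neighbors [17, 11, 7] already have colors [1, 2, 3] — all 3 colors blocked. Contradiction.
The forced assignments end in a contradiction, so G has no proper 3-coloring (χ ≥ 4).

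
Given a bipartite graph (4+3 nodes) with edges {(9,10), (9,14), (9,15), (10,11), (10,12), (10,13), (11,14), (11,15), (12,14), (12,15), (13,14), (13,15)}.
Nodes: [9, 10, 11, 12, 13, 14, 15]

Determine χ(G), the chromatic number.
Clique number ω(G) = 2 (lower bound: χ ≥ ω).
The graph is bipartite (no odd cycle), so 2 colors suffice: χ(G) = 2.
A valid 2-coloring: color 1: [10, 14, 15]; color 2: [9, 11, 12, 13].

χ(G) = 2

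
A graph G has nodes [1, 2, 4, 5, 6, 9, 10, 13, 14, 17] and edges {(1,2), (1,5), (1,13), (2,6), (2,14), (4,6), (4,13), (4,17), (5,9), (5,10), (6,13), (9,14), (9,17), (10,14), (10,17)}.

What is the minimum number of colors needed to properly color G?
Clique number ω(G) = 3 (lower bound: χ ≥ ω).
The clique on [4, 6, 13] has size 3, forcing χ ≥ 3, and the coloring below uses 3 colors, so χ(G) = 3.
A valid 3-coloring: color 1: [1, 6, 14, 17]; color 2: [2, 4, 9, 10]; color 3: [5, 13].

χ(G) = 3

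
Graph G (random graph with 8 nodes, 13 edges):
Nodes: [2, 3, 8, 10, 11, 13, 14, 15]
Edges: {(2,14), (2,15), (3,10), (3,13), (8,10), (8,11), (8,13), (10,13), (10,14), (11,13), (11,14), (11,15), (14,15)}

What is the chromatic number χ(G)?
Clique number ω(G) = 3 (lower bound: χ ≥ ω).
The clique on [8, 11, 13] has size 3, forcing χ ≥ 3, and the coloring below uses 3 colors, so χ(G) = 3.
A valid 3-coloring: color 1: [13, 14]; color 2: [2, 10, 11]; color 3: [3, 8, 15].

χ(G) = 3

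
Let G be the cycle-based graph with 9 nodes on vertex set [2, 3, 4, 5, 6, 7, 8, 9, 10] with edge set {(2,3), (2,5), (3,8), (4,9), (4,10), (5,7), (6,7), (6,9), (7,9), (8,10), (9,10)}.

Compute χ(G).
Clique number ω(G) = 3 (lower bound: χ ≥ ω).
The clique on [4, 9, 10] has size 3, forcing χ ≥ 3, and the coloring below uses 3 colors, so χ(G) = 3.
A valid 3-coloring: color 1: [3, 5, 9]; color 2: [2, 7, 10]; color 3: [4, 6, 8].

χ(G) = 3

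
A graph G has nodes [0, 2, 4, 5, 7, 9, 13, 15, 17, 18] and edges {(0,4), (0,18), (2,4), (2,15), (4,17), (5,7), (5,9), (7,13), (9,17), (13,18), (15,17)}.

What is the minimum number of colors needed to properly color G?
Clique number ω(G) = 2 (lower bound: χ ≥ ω).
The graph is bipartite (no odd cycle), so 2 colors suffice: χ(G) = 2.
A valid 2-coloring: color 1: [0, 2, 5, 13, 17]; color 2: [4, 7, 9, 15, 18].

χ(G) = 2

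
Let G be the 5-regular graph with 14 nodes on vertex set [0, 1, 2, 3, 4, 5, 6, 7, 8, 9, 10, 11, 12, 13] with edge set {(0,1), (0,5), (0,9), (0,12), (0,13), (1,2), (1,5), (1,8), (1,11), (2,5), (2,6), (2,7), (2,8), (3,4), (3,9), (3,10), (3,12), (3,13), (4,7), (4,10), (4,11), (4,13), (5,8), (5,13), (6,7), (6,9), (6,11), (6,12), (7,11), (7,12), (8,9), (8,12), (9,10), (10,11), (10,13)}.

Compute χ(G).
χ(G) = 4

Clique number ω(G) = 4 (lower bound: χ ≥ ω).
The clique on [1, 2, 5, 8] has size 4, forcing χ ≥ 4, and the coloring below uses 4 colors, so χ(G) = 4.
A valid 4-coloring: color 1: [0, 4, 6, 8]; color 2: [2, 9, 11, 12, 13]; color 3: [1, 3, 7]; color 4: [5, 10].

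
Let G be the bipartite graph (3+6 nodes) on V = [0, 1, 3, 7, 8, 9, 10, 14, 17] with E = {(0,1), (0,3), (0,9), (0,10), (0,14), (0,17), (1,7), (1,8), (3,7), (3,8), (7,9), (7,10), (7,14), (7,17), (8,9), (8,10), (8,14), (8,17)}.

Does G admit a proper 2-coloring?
Yes, G is 2-colorable

A valid 2-coloring: color 1: [0, 7, 8]; color 2: [1, 3, 9, 10, 14, 17].
(χ(G) = 2 ≤ 2.)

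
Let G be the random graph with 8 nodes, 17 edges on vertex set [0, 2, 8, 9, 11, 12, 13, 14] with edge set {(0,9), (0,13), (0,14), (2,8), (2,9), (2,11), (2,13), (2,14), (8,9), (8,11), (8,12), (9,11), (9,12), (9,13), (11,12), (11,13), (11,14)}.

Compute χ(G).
Clique number ω(G) = 4 (lower bound: χ ≥ ω).
The clique on [2, 8, 9, 11] has size 4, forcing χ ≥ 4, and the coloring below uses 4 colors, so χ(G) = 4.
A valid 4-coloring: color 1: [9, 14]; color 2: [0, 11]; color 3: [2, 12]; color 4: [8, 13].

χ(G) = 4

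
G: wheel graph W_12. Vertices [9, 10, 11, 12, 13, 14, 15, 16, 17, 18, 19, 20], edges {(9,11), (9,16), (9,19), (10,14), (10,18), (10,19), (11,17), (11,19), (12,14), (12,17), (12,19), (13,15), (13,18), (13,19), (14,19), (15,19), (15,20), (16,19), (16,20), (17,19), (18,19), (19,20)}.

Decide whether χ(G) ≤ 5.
A valid 5-coloring: color 1: [19]; color 2: [11, 12, 15, 16, 18]; color 3: [9, 10, 13, 17, 20]; color 4: [14].
(χ(G) = 4 ≤ 5.)

Yes, G is 5-colorable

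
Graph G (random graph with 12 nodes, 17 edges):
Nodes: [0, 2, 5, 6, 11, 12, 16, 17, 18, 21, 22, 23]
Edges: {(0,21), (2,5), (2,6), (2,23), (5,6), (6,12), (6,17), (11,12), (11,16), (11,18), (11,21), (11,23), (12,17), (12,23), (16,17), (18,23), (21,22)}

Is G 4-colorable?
Yes, G is 4-colorable

A valid 4-coloring: color 1: [0, 6, 11, 22]; color 2: [5, 17, 21, 23]; color 3: [2, 12, 16, 18].
(χ(G) = 3 ≤ 4.)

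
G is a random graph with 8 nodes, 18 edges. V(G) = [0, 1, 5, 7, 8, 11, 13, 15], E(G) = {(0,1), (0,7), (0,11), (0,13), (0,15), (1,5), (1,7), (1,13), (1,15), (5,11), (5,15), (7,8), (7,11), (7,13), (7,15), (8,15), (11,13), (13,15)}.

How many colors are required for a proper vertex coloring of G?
Clique number ω(G) = 5 (lower bound: χ ≥ ω).
The clique on [0, 1, 7, 13, 15] has size 5, forcing χ ≥ 5, and the coloring below uses 5 colors, so χ(G) = 5.
A valid 5-coloring: color 1: [5, 7]; color 2: [11, 15]; color 3: [8, 13]; color 4: [1]; color 5: [0].

χ(G) = 5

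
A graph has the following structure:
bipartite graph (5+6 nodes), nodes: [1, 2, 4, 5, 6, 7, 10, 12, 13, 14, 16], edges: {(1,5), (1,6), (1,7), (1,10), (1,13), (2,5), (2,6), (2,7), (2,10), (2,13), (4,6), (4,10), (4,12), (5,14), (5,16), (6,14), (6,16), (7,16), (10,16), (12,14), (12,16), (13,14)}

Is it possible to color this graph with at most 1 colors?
Edge (1,5) forces its endpoints to differ, so 1 color is not enough.

No, G is not 1-colorable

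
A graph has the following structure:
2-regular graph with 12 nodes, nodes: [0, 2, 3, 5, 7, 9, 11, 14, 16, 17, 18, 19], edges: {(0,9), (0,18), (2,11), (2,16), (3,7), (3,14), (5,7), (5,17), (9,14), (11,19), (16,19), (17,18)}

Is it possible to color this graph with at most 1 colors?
Edge (0,9) forces its endpoints to differ, so 1 color is not enough.

No, G is not 1-colorable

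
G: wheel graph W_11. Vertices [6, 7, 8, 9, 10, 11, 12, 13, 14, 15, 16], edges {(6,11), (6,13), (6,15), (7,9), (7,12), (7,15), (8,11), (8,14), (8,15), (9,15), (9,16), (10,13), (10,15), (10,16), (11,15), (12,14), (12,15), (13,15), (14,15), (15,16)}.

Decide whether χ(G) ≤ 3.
A valid 3-coloring: color 1: [15]; color 2: [6, 8, 9, 10, 12]; color 3: [7, 11, 13, 14, 16].
(χ(G) = 3 ≤ 3.)

Yes, G is 3-colorable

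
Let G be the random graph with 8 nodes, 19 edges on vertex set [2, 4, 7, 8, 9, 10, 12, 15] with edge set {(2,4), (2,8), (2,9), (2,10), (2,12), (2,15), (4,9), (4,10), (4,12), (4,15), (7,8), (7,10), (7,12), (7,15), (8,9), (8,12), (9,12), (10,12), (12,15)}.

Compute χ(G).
χ(G) = 4

Clique number ω(G) = 4 (lower bound: χ ≥ ω).
The clique on [2, 8, 9, 12] has size 4, forcing χ ≥ 4, and the coloring below uses 4 colors, so χ(G) = 4.
A valid 4-coloring: color 1: [12]; color 2: [2, 7]; color 3: [4, 8]; color 4: [9, 10, 15].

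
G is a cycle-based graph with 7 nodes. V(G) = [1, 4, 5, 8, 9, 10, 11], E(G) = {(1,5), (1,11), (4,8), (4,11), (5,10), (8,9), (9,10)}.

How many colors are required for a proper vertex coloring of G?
Clique number ω(G) = 2 (lower bound: χ ≥ ω).
Odd cycle [4, 8, 9, 10, 5, 1, 11] needs 3 colors (χ ≥ 3).
The coloring below uses 3 colors, so χ(G) = 3.
A valid 3-coloring: color 1: [1, 4, 9]; color 2: [8, 10, 11]; color 3: [5].

χ(G) = 3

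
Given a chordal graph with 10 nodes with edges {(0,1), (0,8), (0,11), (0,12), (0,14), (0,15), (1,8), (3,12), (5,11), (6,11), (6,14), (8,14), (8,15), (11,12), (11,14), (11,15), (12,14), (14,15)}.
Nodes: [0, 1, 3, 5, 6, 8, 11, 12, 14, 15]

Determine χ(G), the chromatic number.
χ(G) = 4

Clique number ω(G) = 4 (lower bound: χ ≥ ω).
The clique on [0, 8, 14, 15] has size 4, forcing χ ≥ 4, and the coloring below uses 4 colors, so χ(G) = 4.
A valid 4-coloring: color 1: [0, 3, 5, 6]; color 2: [1, 14]; color 3: [8, 11]; color 4: [12, 15].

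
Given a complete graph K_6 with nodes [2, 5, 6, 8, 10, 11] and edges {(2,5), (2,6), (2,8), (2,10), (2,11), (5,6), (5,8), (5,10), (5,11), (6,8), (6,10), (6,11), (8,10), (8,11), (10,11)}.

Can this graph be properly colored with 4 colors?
The clique on vertices [2, 5, 6, 8, 10, 11] has size 6 > 4, so it alone needs 6 colors.

No, G is not 4-colorable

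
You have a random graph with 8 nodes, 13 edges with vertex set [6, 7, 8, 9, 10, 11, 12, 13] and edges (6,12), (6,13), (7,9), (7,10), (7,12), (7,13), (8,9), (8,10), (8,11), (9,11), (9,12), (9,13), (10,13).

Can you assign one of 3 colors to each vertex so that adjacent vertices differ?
A valid 3-coloring: color 1: [6, 9, 10]; color 2: [11, 12, 13]; color 3: [7, 8].
(χ(G) = 3 ≤ 3.)

Yes, G is 3-colorable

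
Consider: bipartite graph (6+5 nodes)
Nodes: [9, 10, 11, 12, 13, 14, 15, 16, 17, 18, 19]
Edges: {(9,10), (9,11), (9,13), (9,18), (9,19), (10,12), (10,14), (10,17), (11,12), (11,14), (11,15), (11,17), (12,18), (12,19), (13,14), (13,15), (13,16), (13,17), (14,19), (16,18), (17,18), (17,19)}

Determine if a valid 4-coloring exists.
A valid 4-coloring: color 1: [9, 12, 14, 15, 16, 17]; color 2: [10, 11, 13, 18, 19].
(χ(G) = 2 ≤ 4.)

Yes, G is 4-colorable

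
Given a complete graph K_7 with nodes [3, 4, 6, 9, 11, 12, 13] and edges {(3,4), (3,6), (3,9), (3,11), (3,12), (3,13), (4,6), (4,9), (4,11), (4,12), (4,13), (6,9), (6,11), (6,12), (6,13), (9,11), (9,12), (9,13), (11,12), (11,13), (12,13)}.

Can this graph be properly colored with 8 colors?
Yes, G is 8-colorable

A valid 8-coloring: color 1: [12]; color 2: [6]; color 3: [9]; color 4: [4]; color 5: [11]; color 6: [13]; color 7: [3].
(χ(G) = 7 ≤ 8.)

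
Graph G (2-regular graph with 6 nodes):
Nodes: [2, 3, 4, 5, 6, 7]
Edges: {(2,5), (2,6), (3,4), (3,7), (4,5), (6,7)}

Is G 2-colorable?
Yes, G is 2-colorable

A valid 2-coloring: color 1: [3, 5, 6]; color 2: [2, 4, 7].
(χ(G) = 2 ≤ 2.)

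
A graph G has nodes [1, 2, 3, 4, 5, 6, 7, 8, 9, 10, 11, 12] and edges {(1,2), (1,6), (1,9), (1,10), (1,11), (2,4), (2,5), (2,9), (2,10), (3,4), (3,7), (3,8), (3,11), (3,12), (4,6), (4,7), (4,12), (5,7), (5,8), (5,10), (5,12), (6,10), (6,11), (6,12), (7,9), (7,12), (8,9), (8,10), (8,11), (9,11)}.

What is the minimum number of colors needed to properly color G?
χ(G) = 4

Clique number ω(G) = 4 (lower bound: χ ≥ ω).
The clique on [3, 4, 7, 12] has size 4, forcing χ ≥ 4, and the coloring below uses 4 colors, so χ(G) = 4.
A valid 4-coloring: color 1: [10, 11, 12]; color 2: [1, 4, 5]; color 3: [2, 6, 7, 8]; color 4: [3, 9].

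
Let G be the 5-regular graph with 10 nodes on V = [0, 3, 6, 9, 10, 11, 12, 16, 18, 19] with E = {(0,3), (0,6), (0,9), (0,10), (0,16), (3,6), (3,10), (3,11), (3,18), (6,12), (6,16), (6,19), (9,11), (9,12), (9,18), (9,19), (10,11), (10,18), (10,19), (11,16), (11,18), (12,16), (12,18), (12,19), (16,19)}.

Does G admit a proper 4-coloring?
A valid 4-coloring: color 1: [6, 9, 10]; color 2: [0, 18, 19]; color 3: [3, 16]; color 4: [11, 12].
(χ(G) = 4 ≤ 4.)

Yes, G is 4-colorable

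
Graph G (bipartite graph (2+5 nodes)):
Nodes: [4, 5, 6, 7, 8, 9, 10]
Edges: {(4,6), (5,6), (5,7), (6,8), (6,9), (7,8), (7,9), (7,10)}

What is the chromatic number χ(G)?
χ(G) = 2

Clique number ω(G) = 2 (lower bound: χ ≥ ω).
The graph is bipartite (no odd cycle), so 2 colors suffice: χ(G) = 2.
A valid 2-coloring: color 1: [6, 7]; color 2: [4, 5, 8, 9, 10].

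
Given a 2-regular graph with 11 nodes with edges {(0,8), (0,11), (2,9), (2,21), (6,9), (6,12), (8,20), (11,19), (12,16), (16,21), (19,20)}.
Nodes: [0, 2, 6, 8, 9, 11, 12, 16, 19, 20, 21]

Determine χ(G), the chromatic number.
Clique number ω(G) = 2 (lower bound: χ ≥ ω).
Odd cycle [8, 20, 19, 11, 0] needs 3 colors (χ ≥ 3).
The coloring below uses 3 colors, so χ(G) = 3.
A valid 3-coloring: color 1: [8, 9, 11, 12, 21]; color 2: [0, 2, 6, 16, 19]; color 3: [20].

χ(G) = 3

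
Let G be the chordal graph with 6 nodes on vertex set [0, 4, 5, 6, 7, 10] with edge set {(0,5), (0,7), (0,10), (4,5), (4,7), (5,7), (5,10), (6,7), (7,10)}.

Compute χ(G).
χ(G) = 4

Clique number ω(G) = 4 (lower bound: χ ≥ ω).
The clique on [0, 5, 7, 10] has size 4, forcing χ ≥ 4, and the coloring below uses 4 colors, so χ(G) = 4.
A valid 4-coloring: color 1: [7]; color 2: [5, 6]; color 3: [0, 4]; color 4: [10].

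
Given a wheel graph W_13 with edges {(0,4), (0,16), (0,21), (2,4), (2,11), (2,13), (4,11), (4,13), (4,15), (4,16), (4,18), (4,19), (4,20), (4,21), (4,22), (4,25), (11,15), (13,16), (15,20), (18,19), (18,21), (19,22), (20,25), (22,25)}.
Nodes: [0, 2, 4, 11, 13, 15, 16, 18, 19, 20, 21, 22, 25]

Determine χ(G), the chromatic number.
Clique number ω(G) = 3 (lower bound: χ ≥ ω).
The clique on [0, 4, 16] has size 3, forcing χ ≥ 3, and the coloring below uses 3 colors, so χ(G) = 3.
A valid 3-coloring: color 1: [4]; color 2: [2, 15, 16, 19, 21, 25]; color 3: [0, 11, 13, 18, 20, 22].

χ(G) = 3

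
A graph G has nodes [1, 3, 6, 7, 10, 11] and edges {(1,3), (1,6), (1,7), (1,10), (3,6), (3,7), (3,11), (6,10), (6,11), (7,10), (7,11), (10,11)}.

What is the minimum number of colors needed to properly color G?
Clique number ω(G) = 3 (lower bound: χ ≥ ω).
The clique on [1, 6, 10] has size 3, forcing χ ≥ 3, and the coloring below uses 3 colors, so χ(G) = 3.
A valid 3-coloring: color 1: [6, 7]; color 2: [3, 10]; color 3: [1, 11].

χ(G) = 3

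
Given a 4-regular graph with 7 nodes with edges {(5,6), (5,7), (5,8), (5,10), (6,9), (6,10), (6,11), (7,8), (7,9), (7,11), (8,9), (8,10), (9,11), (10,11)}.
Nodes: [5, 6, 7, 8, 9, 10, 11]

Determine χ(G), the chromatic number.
Clique number ω(G) = 3 (lower bound: χ ≥ ω).
Suppose a proper 3-coloring c exists. The clique [5, 6, 10] takes 3 distinct colors; by symmetry let c(5) = 1, c(6) = 2, c(10) = 3.
- Vertex 8: neighbors [5, 10] already have colors [1, 3] ⇒ c(8) = 2.
- Vertex 7: neighbors [5, 8] already have colors [1, 2] ⇒ c(7) = 3.
- Vertex 9: neighbors [6, 7] already have colors [2, 3] ⇒ c(9) = 1.
- Vertex 11: neighbors [9, 6, 7] already have colors [1, 2, 3] — all 3 colors blocked. Contradiction.
The forced assignments end in a contradiction, so G has no proper 3-coloring (χ ≥ 4).
The coloring below uses 4 colors, so χ(G) = 4.
A valid 4-coloring: color 1: [6, 7]; color 2: [9, 10]; color 3: [8, 11]; color 4: [5].

χ(G) = 4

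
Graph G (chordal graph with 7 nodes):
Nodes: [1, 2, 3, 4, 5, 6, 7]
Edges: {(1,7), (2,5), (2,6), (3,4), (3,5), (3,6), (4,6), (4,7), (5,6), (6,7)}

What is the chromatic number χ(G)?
χ(G) = 3

Clique number ω(G) = 3 (lower bound: χ ≥ ω).
The clique on [2, 5, 6] has size 3, forcing χ ≥ 3, and the coloring below uses 3 colors, so χ(G) = 3.
A valid 3-coloring: color 1: [1, 6]; color 2: [4, 5]; color 3: [2, 3, 7].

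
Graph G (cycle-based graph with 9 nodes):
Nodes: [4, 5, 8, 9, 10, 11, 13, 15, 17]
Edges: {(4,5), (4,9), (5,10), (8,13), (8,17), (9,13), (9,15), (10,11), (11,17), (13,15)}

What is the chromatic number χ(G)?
χ(G) = 3

Clique number ω(G) = 3 (lower bound: χ ≥ ω).
The clique on [9, 13, 15] has size 3, forcing χ ≥ 3, and the coloring below uses 3 colors, so χ(G) = 3.
A valid 3-coloring: color 1: [4, 10, 13, 17]; color 2: [5, 8, 9, 11]; color 3: [15].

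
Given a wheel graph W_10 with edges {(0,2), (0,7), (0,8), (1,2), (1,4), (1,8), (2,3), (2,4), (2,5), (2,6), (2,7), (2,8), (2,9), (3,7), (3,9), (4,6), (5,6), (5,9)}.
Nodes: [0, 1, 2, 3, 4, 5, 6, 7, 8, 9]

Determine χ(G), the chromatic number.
Clique number ω(G) = 3 (lower bound: χ ≥ ω).
Odd cycle [5, 6, 4, 1, 8, 0, 7, 3, 9] needs 3 colors (χ ≥ 3).
Vertex 2 is adjacent to every vertex of [0, 1, 3, 4, 5, 6, 7, 8, 9], which already need 3 colors among themselves, so 2 needs a new color (χ ≥ 4).
The coloring below uses 4 colors, so χ(G) = 4.
A valid 4-coloring: color 1: [2]; color 2: [3, 4, 5, 8]; color 3: [0, 1, 6, 9]; color 4: [7].

χ(G) = 4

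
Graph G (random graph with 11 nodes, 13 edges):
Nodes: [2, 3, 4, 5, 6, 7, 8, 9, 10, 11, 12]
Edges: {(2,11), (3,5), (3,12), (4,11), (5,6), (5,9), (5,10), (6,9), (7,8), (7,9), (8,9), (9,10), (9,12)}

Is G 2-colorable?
The clique on vertices [7, 8, 9] has size 3 > 2, so it alone needs 3 colors.

No, G is not 2-colorable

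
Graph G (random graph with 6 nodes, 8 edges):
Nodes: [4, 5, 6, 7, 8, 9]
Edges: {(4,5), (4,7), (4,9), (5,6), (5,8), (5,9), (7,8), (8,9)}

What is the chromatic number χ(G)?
χ(G) = 3

Clique number ω(G) = 3 (lower bound: χ ≥ ω).
The clique on [5, 8, 9] has size 3, forcing χ ≥ 3, and the coloring below uses 3 colors, so χ(G) = 3.
A valid 3-coloring: color 1: [5, 7]; color 2: [6, 9]; color 3: [4, 8].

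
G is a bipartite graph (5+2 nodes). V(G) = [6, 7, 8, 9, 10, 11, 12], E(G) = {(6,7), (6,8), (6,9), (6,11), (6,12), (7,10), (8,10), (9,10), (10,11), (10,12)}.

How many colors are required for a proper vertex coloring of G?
χ(G) = 2

Clique number ω(G) = 2 (lower bound: χ ≥ ω).
The graph is bipartite (no odd cycle), so 2 colors suffice: χ(G) = 2.
A valid 2-coloring: color 1: [6, 10]; color 2: [7, 8, 9, 11, 12].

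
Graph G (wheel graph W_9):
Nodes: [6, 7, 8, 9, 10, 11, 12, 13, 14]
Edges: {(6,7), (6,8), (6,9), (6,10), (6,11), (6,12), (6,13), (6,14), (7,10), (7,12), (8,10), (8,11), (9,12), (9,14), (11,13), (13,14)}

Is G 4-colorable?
A valid 4-coloring: color 1: [6]; color 2: [10, 11, 12, 14]; color 3: [7, 8, 9, 13].
(χ(G) = 3 ≤ 4.)

Yes, G is 4-colorable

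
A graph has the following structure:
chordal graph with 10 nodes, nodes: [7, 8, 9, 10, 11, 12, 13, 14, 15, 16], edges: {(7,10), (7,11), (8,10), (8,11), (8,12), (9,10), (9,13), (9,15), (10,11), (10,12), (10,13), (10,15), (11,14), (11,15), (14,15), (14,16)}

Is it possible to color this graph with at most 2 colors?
No, G is not 2-colorable

The clique on vertices [9, 10, 13] has size 3 > 2, so it alone needs 3 colors.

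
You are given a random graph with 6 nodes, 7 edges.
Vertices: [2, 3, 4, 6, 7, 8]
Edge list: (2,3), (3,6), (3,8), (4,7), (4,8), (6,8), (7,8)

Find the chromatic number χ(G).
Clique number ω(G) = 3 (lower bound: χ ≥ ω).
The clique on [3, 6, 8] has size 3, forcing χ ≥ 3, and the coloring below uses 3 colors, so χ(G) = 3.
A valid 3-coloring: color 1: [2, 8]; color 2: [3, 4]; color 3: [6, 7].

χ(G) = 3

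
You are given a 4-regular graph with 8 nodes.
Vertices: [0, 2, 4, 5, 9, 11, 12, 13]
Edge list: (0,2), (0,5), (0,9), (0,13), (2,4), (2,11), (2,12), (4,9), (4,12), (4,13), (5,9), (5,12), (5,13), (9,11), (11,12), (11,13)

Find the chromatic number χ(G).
Clique number ω(G) = 3 (lower bound: χ ≥ ω).
The clique on [0, 5, 9] has size 3, forcing χ ≥ 3, and the coloring below uses 3 colors, so χ(G) = 3.
A valid 3-coloring: color 1: [0, 12]; color 2: [2, 9, 13]; color 3: [4, 5, 11].

χ(G) = 3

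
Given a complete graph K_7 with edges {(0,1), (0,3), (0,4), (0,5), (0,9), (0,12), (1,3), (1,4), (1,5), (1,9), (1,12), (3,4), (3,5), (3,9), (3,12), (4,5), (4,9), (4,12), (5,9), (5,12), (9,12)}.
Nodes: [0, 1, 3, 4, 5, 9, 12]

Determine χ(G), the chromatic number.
Clique number ω(G) = 7 (lower bound: χ ≥ ω).
The clique on [0, 1, 3, 4, 5, 9, 12] has size 7, forcing χ ≥ 7, and the coloring below uses 7 colors, so χ(G) = 7.
A valid 7-coloring: color 1: [1]; color 2: [12]; color 3: [3]; color 4: [5]; color 5: [9]; color 6: [4]; color 7: [0].

χ(G) = 7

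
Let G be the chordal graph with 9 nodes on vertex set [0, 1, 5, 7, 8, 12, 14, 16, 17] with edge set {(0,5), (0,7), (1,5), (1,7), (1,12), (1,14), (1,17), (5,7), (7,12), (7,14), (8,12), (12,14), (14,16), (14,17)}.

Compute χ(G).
Clique number ω(G) = 4 (lower bound: χ ≥ ω).
The clique on [1, 7, 12, 14] has size 4, forcing χ ≥ 4, and the coloring below uses 4 colors, so χ(G) = 4.
A valid 4-coloring: color 1: [5, 8, 14]; color 2: [7, 16, 17]; color 3: [0, 1]; color 4: [12].

χ(G) = 4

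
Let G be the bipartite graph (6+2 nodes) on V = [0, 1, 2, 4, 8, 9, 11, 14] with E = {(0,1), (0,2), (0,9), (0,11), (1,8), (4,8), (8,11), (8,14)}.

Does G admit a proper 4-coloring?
Yes, G is 4-colorable

A valid 4-coloring: color 1: [0, 8]; color 2: [1, 2, 4, 9, 11, 14].
(χ(G) = 2 ≤ 4.)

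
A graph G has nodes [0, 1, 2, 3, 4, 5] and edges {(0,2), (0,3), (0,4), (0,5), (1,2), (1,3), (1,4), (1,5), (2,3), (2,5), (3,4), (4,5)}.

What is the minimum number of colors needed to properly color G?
Clique number ω(G) = 3 (lower bound: χ ≥ ω).
The clique on [0, 2, 3] has size 3, forcing χ ≥ 3, and the coloring below uses 3 colors, so χ(G) = 3.
A valid 3-coloring: color 1: [0, 1]; color 2: [2, 4]; color 3: [3, 5].

χ(G) = 3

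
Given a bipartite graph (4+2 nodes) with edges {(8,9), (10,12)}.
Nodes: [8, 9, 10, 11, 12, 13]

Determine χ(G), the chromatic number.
χ(G) = 2

Clique number ω(G) = 2 (lower bound: χ ≥ ω).
The graph is bipartite (no odd cycle), so 2 colors suffice: χ(G) = 2.
A valid 2-coloring: color 1: [9, 11, 12, 13]; color 2: [8, 10].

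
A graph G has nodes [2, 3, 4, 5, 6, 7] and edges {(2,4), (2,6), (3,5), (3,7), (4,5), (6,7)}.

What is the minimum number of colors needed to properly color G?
χ(G) = 2

Clique number ω(G) = 2 (lower bound: χ ≥ ω).
The graph is bipartite (no odd cycle), so 2 colors suffice: χ(G) = 2.
A valid 2-coloring: color 1: [3, 4, 6]; color 2: [2, 5, 7].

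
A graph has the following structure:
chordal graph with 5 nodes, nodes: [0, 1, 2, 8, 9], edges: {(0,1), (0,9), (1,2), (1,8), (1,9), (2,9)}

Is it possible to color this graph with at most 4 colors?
A valid 4-coloring: color 1: [1]; color 2: [8, 9]; color 3: [0, 2].
(χ(G) = 3 ≤ 4.)

Yes, G is 4-colorable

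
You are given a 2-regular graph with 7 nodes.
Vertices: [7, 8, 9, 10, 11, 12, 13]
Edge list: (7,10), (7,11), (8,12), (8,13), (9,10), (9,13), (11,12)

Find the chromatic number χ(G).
χ(G) = 3

Clique number ω(G) = 2 (lower bound: χ ≥ ω).
Odd cycle [10, 7, 11, 12, 8, 13, 9] needs 3 colors (χ ≥ 3).
The coloring below uses 3 colors, so χ(G) = 3.
A valid 3-coloring: color 1: [7, 12, 13]; color 2: [8, 10, 11]; color 3: [9].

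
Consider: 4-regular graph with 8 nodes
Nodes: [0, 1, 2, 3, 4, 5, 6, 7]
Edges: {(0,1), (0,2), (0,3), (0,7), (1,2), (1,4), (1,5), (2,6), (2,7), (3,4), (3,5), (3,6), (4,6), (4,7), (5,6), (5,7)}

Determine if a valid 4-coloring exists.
A valid 4-coloring: color 1: [2, 3]; color 2: [1, 6, 7]; color 3: [0, 4, 5].
(χ(G) = 3 ≤ 4.)

Yes, G is 4-colorable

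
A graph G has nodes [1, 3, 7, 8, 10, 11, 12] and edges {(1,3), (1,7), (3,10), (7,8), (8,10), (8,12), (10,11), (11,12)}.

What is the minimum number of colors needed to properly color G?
χ(G) = 3

Clique number ω(G) = 2 (lower bound: χ ≥ ω).
Odd cycle [1, 7, 8, 10, 3] needs 3 colors (χ ≥ 3).
The coloring below uses 3 colors, so χ(G) = 3.
A valid 3-coloring: color 1: [7, 10, 12]; color 2: [1, 8, 11]; color 3: [3].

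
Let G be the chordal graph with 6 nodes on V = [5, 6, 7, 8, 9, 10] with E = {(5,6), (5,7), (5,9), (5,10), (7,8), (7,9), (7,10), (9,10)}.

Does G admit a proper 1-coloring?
No, G is not 1-colorable

The clique on vertices [5, 7, 9, 10] has size 4 > 1, so it alone needs 4 colors.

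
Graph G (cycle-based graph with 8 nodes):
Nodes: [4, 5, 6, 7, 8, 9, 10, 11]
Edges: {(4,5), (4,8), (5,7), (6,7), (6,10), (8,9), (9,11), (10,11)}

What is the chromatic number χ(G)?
χ(G) = 2

Clique number ω(G) = 2 (lower bound: χ ≥ ω).
The graph is bipartite (no odd cycle), so 2 colors suffice: χ(G) = 2.
A valid 2-coloring: color 1: [4, 7, 9, 10]; color 2: [5, 6, 8, 11].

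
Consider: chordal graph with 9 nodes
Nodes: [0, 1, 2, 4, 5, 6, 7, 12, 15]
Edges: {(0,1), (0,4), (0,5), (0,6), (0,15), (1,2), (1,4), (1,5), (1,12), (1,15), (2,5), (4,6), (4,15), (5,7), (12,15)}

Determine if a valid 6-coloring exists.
A valid 6-coloring: color 1: [1, 6, 7]; color 2: [0, 2, 12]; color 3: [5, 15]; color 4: [4].
(χ(G) = 4 ≤ 6.)

Yes, G is 6-colorable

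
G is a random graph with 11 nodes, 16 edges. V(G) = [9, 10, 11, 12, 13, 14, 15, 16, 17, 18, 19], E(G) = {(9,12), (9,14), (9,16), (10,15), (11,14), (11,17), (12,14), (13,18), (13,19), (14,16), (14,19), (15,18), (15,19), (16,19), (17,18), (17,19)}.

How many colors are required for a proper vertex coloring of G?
χ(G) = 3

Clique number ω(G) = 3 (lower bound: χ ≥ ω).
The clique on [14, 16, 19] has size 3, forcing χ ≥ 3, and the coloring below uses 3 colors, so χ(G) = 3.
A valid 3-coloring: color 1: [9, 10, 11, 18, 19]; color 2: [13, 14, 15, 17]; color 3: [12, 16].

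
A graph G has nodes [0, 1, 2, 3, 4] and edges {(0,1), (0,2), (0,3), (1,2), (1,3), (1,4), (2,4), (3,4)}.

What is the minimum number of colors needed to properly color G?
χ(G) = 3

Clique number ω(G) = 3 (lower bound: χ ≥ ω).
The clique on [0, 1, 2] has size 3, forcing χ ≥ 3, and the coloring below uses 3 colors, so χ(G) = 3.
A valid 3-coloring: color 1: [1]; color 2: [2, 3]; color 3: [0, 4].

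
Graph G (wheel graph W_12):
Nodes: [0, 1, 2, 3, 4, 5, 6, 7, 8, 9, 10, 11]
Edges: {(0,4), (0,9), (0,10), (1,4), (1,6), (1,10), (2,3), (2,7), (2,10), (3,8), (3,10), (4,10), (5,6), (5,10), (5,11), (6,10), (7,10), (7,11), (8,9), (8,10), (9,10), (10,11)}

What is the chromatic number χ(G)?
Clique number ω(G) = 3 (lower bound: χ ≥ ω).
Odd cycle [4, 1, 6, 5, 11, 7, 2, 3, 8, 9, 0] needs 3 colors (χ ≥ 3).
Vertex 10 is adjacent to every vertex of [0, 1, 2, 3, 4, 5, 6, 7, 8, 9, 11], which already need 3 colors among themselves, so 10 needs a new color (χ ≥ 4).
The coloring below uses 4 colors, so χ(G) = 4.
A valid 4-coloring: color 1: [10]; color 2: [2, 4, 6, 9, 11]; color 3: [0, 1, 3, 5, 7]; color 4: [8].

χ(G) = 4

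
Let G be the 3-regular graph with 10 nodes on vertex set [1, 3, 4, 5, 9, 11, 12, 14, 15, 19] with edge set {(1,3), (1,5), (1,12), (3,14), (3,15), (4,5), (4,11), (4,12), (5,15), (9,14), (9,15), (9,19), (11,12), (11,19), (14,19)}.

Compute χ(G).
Clique number ω(G) = 3 (lower bound: χ ≥ ω).
The clique on [4, 11, 12] has size 3, forcing χ ≥ 3, and the coloring below uses 3 colors, so χ(G) = 3.
A valid 3-coloring: color 1: [3, 5, 12, 19]; color 2: [1, 4, 9]; color 3: [11, 14, 15].

χ(G) = 3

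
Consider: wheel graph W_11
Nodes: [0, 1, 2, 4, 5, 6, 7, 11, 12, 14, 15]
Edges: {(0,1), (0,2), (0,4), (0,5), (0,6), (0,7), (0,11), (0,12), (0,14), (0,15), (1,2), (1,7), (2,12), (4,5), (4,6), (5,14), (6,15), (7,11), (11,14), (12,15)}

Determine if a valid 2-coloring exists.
No, G is not 2-colorable

The clique on vertices [0, 1, 2] has size 3 > 2, so it alone needs 3 colors.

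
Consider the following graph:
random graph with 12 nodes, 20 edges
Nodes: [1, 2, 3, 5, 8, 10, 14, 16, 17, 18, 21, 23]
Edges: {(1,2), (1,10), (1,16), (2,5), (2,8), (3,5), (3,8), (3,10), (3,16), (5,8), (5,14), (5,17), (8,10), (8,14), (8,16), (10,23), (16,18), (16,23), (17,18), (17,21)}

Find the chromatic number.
χ(G) = 3

Clique number ω(G) = 3 (lower bound: χ ≥ ω).
The clique on [2, 5, 8] has size 3, forcing χ ≥ 3, and the coloring below uses 3 colors, so χ(G) = 3.
A valid 3-coloring: color 1: [1, 8, 17, 23]; color 2: [5, 10, 16, 21]; color 3: [2, 3, 14, 18].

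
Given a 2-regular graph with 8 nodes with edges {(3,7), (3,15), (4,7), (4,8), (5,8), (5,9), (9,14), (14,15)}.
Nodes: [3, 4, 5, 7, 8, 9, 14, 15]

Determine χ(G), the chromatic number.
Clique number ω(G) = 2 (lower bound: χ ≥ ω).
The graph is bipartite (no odd cycle), so 2 colors suffice: χ(G) = 2.
A valid 2-coloring: color 1: [7, 8, 9, 15]; color 2: [3, 4, 5, 14].

χ(G) = 2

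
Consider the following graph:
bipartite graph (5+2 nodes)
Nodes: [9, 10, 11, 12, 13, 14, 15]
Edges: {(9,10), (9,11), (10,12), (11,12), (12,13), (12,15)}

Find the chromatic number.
χ(G) = 2

Clique number ω(G) = 2 (lower bound: χ ≥ ω).
The graph is bipartite (no odd cycle), so 2 colors suffice: χ(G) = 2.
A valid 2-coloring: color 1: [9, 12, 14]; color 2: [10, 11, 13, 15].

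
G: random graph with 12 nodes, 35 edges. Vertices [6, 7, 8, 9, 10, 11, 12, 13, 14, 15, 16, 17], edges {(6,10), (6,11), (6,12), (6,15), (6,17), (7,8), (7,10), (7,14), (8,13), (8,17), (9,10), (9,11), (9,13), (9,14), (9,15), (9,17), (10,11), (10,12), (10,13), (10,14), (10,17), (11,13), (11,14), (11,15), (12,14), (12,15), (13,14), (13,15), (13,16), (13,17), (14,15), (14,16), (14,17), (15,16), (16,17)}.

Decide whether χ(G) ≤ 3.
No, G is not 3-colorable

The clique on vertices [9, 10, 13, 14, 17] has size 5 > 3, so it alone needs 5 colors.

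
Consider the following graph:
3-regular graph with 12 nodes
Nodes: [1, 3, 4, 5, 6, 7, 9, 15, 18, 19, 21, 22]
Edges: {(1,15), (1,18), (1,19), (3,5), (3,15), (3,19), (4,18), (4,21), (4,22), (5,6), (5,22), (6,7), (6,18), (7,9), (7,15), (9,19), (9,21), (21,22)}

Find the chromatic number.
Clique number ω(G) = 3 (lower bound: χ ≥ ω).
The clique on [4, 21, 22] has size 3, forcing χ ≥ 3, and the coloring below uses 3 colors, so χ(G) = 3.
A valid 3-coloring: color 1: [1, 4, 5, 9]; color 2: [6, 15, 19, 21]; color 3: [3, 7, 18, 22].

χ(G) = 3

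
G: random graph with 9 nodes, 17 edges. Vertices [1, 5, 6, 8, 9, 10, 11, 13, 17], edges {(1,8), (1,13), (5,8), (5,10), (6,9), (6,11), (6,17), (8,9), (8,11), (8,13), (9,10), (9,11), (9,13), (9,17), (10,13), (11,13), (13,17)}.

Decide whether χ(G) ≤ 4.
Yes, G is 4-colorable

A valid 4-coloring: color 1: [5, 6, 13]; color 2: [1, 9]; color 3: [8, 10, 17]; color 4: [11].
(χ(G) = 4 ≤ 4.)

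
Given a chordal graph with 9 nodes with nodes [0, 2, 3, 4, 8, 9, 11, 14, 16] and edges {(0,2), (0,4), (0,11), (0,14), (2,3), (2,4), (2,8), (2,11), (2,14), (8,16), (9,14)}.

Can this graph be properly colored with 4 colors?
Yes, G is 4-colorable

A valid 4-coloring: color 1: [2, 9, 16]; color 2: [0, 3, 8]; color 3: [4, 11, 14].
(χ(G) = 3 ≤ 4.)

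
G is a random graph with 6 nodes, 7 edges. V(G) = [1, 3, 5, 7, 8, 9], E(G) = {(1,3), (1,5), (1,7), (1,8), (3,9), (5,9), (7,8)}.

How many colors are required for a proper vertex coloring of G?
χ(G) = 3

Clique number ω(G) = 3 (lower bound: χ ≥ ω).
The clique on [1, 7, 8] has size 3, forcing χ ≥ 3, and the coloring below uses 3 colors, so χ(G) = 3.
A valid 3-coloring: color 1: [1, 9]; color 2: [3, 5, 7]; color 3: [8].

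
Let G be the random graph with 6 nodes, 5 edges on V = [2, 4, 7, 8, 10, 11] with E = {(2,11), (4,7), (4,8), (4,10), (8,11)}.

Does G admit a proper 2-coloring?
Yes, G is 2-colorable

A valid 2-coloring: color 1: [4, 11]; color 2: [2, 7, 8, 10].
(χ(G) = 2 ≤ 2.)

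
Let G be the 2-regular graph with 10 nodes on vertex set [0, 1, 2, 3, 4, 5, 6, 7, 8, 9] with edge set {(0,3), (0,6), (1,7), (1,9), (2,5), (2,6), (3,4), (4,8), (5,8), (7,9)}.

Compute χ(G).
χ(G) = 3

Clique number ω(G) = 3 (lower bound: χ ≥ ω).
The clique on [1, 7, 9] has size 3, forcing χ ≥ 3, and the coloring below uses 3 colors, so χ(G) = 3.
A valid 3-coloring: color 1: [3, 6, 7, 8]; color 2: [0, 1, 4, 5]; color 3: [2, 9].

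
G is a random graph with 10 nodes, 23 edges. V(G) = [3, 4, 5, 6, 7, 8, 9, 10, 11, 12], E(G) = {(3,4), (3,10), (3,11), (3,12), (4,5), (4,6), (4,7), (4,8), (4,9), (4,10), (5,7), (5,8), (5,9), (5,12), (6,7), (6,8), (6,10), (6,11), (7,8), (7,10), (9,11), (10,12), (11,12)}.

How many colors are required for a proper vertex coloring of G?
Clique number ω(G) = 4 (lower bound: χ ≥ ω).
The clique on [4, 5, 7, 8] has size 4, forcing χ ≥ 4, and the coloring below uses 4 colors, so χ(G) = 4.
A valid 4-coloring: color 1: [4, 12]; color 2: [8, 9, 10]; color 3: [3, 5, 6]; color 4: [7, 11].

χ(G) = 4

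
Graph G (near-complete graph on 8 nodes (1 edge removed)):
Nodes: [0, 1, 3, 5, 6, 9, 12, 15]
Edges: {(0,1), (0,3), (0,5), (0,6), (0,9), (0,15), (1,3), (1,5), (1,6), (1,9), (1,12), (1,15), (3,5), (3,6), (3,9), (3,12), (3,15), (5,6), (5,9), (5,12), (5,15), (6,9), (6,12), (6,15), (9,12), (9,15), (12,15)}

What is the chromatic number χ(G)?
χ(G) = 7

Clique number ω(G) = 7 (lower bound: χ ≥ ω).
The clique on [0, 1, 3, 5, 6, 9, 15] has size 7, forcing χ ≥ 7, and the coloring below uses 7 colors, so χ(G) = 7.
A valid 7-coloring: color 1: [3]; color 2: [9]; color 3: [1]; color 4: [6]; color 5: [15]; color 6: [5]; color 7: [0, 12].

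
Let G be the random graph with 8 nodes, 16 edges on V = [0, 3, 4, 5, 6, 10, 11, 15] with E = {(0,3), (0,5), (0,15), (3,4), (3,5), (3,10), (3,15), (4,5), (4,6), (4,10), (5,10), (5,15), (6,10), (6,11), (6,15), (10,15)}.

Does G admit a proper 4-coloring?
Yes, G is 4-colorable

A valid 4-coloring: color 1: [3, 6]; color 2: [0, 10, 11]; color 3: [4, 15]; color 4: [5].
(χ(G) = 4 ≤ 4.)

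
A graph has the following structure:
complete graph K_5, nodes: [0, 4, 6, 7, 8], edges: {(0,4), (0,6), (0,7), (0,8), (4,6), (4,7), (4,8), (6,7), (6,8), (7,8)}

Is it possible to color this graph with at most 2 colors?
No, G is not 2-colorable

The clique on vertices [0, 4, 6, 7, 8] has size 5 > 2, so it alone needs 5 colors.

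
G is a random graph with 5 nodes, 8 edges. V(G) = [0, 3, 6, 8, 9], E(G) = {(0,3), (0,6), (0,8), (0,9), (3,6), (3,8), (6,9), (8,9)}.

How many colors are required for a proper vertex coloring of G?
Clique number ω(G) = 3 (lower bound: χ ≥ ω).
The clique on [0, 8, 9] has size 3, forcing χ ≥ 3, and the coloring below uses 3 colors, so χ(G) = 3.
A valid 3-coloring: color 1: [0]; color 2: [6, 8]; color 3: [3, 9].

χ(G) = 3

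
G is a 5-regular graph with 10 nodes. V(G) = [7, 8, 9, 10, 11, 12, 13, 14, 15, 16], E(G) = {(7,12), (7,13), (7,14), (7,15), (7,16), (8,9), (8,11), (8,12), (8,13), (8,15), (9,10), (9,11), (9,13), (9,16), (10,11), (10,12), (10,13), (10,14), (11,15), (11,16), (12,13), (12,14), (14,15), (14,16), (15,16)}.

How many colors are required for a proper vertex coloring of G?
χ(G) = 4

Clique number ω(G) = 4 (lower bound: χ ≥ ω).
The clique on [7, 14, 15, 16] has size 4, forcing χ ≥ 4, and the coloring below uses 4 colors, so χ(G) = 4.
A valid 4-coloring: color 1: [11, 13, 14]; color 2: [7, 8, 10]; color 3: [12, 16]; color 4: [9, 15].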